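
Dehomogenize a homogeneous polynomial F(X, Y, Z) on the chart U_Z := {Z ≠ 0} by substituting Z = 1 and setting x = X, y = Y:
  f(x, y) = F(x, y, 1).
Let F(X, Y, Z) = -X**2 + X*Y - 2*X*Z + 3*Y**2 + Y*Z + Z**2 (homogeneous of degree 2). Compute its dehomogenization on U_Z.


f(x, y) = -x**2 + x*y - 2*x + 3*y**2 + y + 1

On U_Z we set Z = 1. Each monomial c·X^i·Y^j·Z^k in F becomes c·x^i·y^j·1^k = c·x^i·y^j.
Substituting Z = 1: F(X, Y, 1) = -x**2 + x*y - 2*x + 3*y**2 + y + 1.
Note: deg(f) ≤ deg(F) = 2; strict inequality happens when F is divisible by Z (lost terms).


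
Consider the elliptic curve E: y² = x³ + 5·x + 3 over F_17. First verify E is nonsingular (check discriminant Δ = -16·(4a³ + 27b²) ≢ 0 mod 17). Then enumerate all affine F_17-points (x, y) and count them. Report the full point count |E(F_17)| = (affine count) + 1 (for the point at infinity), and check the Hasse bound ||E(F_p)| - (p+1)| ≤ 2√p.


Affine points = {(1, 3), (1, 14), (2, 2), (2, 15), (4, 6), (4, 11), (5, 0), (10, 4), (10, 13), (13, 2), (13, 15), (15, 6), (15, 11)}; affine count = 13; |E(F_17)| = 14.

Discriminant check: Δ ∝ 4a³ + 27b² = 4·5³ + 27·3² = 4·125 + 27·9 ≡ 12 (mod 17). Nonzero ⇒ E is nonsingular.
For each x ∈ F_17, compute rhs = x³ + 5·x + 3 mod 17, then count y ∈ F_17 with y² ≡ rhs.
  x = 0: rhs = 3, matching y values: none (0 points).
  x = 1: rhs = 9, matching y values: 3, 14 (2 points).
  x = 2: rhs = 4, matching y values: 2, 15 (2 points).
  x = 3: rhs = 11, matching y values: none (0 points).
  x = 4: rhs = 2, matching y values: 6, 11 (2 points).
  x = 5: rhs = 0, matching y values: 0 (1 points).
  x = 6: rhs = 11, matching y values: none (0 points).
  x = 7: rhs = 7, matching y values: none (0 points).
  x = 8: rhs = 11, matching y values: none (0 points).
  x = 9: rhs = 12, matching y values: none (0 points).
  x = 10: rhs = 16, matching y values: 4, 13 (2 points).
  x = 11: rhs = 12, matching y values: none (0 points).
  x = 12: rhs = 6, matching y values: none (0 points).
  x = 13: rhs = 4, matching y values: 2, 15 (2 points).
  x = 14: rhs = 12, matching y values: none (0 points).
  x = 15: rhs = 2, matching y values: 6, 11 (2 points).
  x = 16: rhs = 14, matching y values: none (0 points).
Total affine count: 13.
Full point count |E(F_17)| = 13 + 1 = 14.
Hasse bound: |14 − (17+1)| = |-4| = 4 ≤ 2√17 ≈ 8.2462 ✓.


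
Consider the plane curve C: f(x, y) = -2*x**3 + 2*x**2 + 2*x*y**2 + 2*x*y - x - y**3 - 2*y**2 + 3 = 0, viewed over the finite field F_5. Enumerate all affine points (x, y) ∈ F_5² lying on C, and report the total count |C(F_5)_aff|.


Affine F_5-points: {(0, 1), (4, 2)}; count = 2.

For each of the 25 pairs (x, y) ∈ F_5², evaluate f(x, y) mod 5. Record the zeros.
  x = 0: [0↦3, 1↦0, 2↦2, 3↦3, 4↦2]  zeros at y ∈ {1}
  x = 1: [0↦2, 1↦3, 2↦3, 3↦1, 4↦1]  zeros at y ∈ ∅
  x = 2: [0↦3, 1↦3, 2↦1, 3↦1, 4↦2]  zeros at y ∈ ∅
  x = 3: [0↦4, 1↦3, 2↦4, 3↦1, 4↦3]  zeros at y ∈ ∅
  x = 4: [0↦3, 1↦1, 2↦0, 3↦4, 4↦2]  zeros at y ∈ {2}
Collecting zeros: affine points = {(0, 1), (4, 2)}.
Total count |C(F_5)_aff| = 2.


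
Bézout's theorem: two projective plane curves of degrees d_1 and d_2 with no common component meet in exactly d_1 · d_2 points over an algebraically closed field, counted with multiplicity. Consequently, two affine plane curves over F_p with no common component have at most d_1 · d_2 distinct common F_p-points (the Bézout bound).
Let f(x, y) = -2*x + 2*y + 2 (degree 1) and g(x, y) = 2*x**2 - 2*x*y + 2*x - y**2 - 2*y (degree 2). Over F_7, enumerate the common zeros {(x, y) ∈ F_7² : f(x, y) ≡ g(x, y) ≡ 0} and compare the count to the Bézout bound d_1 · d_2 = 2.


Common zeros: ∅; count = 0; Bézout bound = 2.

deg(f) = 1, deg(g) = 2, so Bézout bound = 2.
Scan x ∈ F_7. For each x, list the y ∈ F_7 with f(x, y) ≡ 0 and those with g(x, y) ≡ 0 (mod 7); the common zeros in that column are the intersection.
  x = 0: f ≡ 0 at y ∈ {6}; g ≡ 0 at y ∈ {0, 5}; common: ∅.
  x = 1: f ≡ 0 at y ∈ {0}; g ≡ 0 at y ∈ {4, 6}; common: ∅.
  x = 2: f ≡ 0 at y ∈ {1}; g ≡ 0 at y ∈ {4}; common: ∅.
  x = 3: f ≡ 0 at y ∈ {2}; g ≡ 0 at y ∈ ∅; common: ∅.
  x = 4: f ≡ 0 at y ∈ {3}; g ≡ 0 at y ∈ {5, 6}; common: ∅.
  x = 5: f ≡ 0 at y ∈ {4}; g ≡ 0 at y ∈ ∅; common: ∅.
  x = 6: f ≡ 0 at y ∈ {5}; g ≡ 0 at y ∈ {0}; common: ∅.
Collecting: common zeros = ∅, so the count is 0.
Comparison with the Bézout bound: 0 ≤ 2 = deg(f)·deg(g), as expected for curves with no common component (the affine F_7-count falls short of the bound because intersections may lie at infinity, over extension fields, or carry multiplicity).


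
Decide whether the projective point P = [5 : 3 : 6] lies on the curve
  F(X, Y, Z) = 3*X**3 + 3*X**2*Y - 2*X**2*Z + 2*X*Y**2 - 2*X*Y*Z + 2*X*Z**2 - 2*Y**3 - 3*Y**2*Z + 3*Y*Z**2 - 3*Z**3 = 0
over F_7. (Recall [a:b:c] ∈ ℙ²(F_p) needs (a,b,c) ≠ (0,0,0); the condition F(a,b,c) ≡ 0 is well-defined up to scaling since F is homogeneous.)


F(5,3,6) ≡ 2 (mod 7); P is NOT on the curve.

Evaluate F(5, 3, 6) term-by-term (mod 7).
  3*X**3 ↦ 3·125·1·1 = 375
  3*X**2*Y ↦ 3·25·3·1 = 225
  -2*X**2*Z ↦ -2·25·1·6 = -300
  2*X*Y**2 ↦ 2·5·9·1 = 90
  -2*X*Y*Z ↦ -2·5·3·6 = -180
  2*X*Z**2 ↦ 2·5·1·36 = 360
  -2*Y**3 ↦ -2·1·27·1 = -54
  -3*Y**2*Z ↦ -3·1·9·6 = -162
  3*Y*Z**2 ↦ 3·1·3·36 = 324
  -3*Z**3 ↦ -3·1·1·216 = -648
Sum: F(5, 3, 6) = (375) + (225) + (-300) + (90) + (-180) + (360) + (-54) + (-162) + (324) + (-648) = 30.
Reducing mod 7: 30 ≡ 2 (mod 7).
Since F(a, b, c) ≡ 2 ≠ 0 (mod 7), P does NOT lie on the curve.


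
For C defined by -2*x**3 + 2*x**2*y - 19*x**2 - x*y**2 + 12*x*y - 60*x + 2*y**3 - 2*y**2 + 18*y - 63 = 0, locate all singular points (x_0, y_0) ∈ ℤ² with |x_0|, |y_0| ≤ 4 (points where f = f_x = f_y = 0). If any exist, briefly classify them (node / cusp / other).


Singular points: {(-3, 0)}; classification: node.

Compute partial derivatives:
  f_x = -6*x**2 + 4*x*y - 38*x - y**2 + 12*y - 60.
  f_y = 2*x**2 - 2*x*y + 12*x + 6*y**2 - 4*y + 18.
Scan x_0 ∈ {−4, ..., 4}. For each x_0, f_y(x_0, y) is a polynomial in y; find its integer roots y ∈ {−4, ..., 4}, then test f_x and f at those candidates.
  x = -4: f_y(-4, y) = 6*y**2 + 4*y + 2; no integer root y with |y| ≤ 4.
  x = -3: f_y(-3, y) = 6*y**2 + 2*y; vanishes at y ∈ {0}. (-3, 0): f_x = 0, f = 0 — SINGULAR.
  x = -2: f_y(-2, y) = 6*y**2 + 2; no integer root y with |y| ≤ 4.
  x = -1: f_y(-1, y) = 6*y**2 - 2*y + 8; no integer root y with |y| ≤ 4.
  x = 0: f_y(0, y) = 6*y**2 - 4*y + 18; no integer root y with |y| ≤ 4.
  x = 1: f_y(1, y) = 6*y**2 - 6*y + 32; no integer root y with |y| ≤ 4.
  x = 2: f_y(2, y) = 6*y**2 - 8*y + 50; no integer root y with |y| ≤ 4.
  x = 3: f_y(3, y) = 6*y**2 - 10*y + 72; no integer root y with |y| ≤ 4.
  x = 4: f_y(4, y) = 6*y**2 - 12*y + 98; no integer root y with |y| ≤ 4.
Only singular point on the grid: (-3, 0).
Classify: substitute x = -3 + u, y = 0 + v and expand: f = -2*u**3 + 2*u**2*v - u**2 - u*v**2 + 2*v**3 + v**2.
No constant or linear terms (consistent with a singular point). Quadratic part: -u**2 + v**2. Cubic part: -2*u**3 + 2*u**2*v - u*v**2 + 2*v**3.
The quadratic part v**2 - u**2 = (v − u)(v + u) splits into two distinct linear factors, so there are two distinct tangent lines y − 0 = ±(x − -3) — this is a node (ordinary double point).
Classification: node.


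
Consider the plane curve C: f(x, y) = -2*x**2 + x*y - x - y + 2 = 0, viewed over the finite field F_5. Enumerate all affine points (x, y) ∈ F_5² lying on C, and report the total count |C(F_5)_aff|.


Affine F_5-points: {(0, 2), (2, 3), (3, 2), (4, 3)}; count = 4.

For each of the 25 pairs (x, y) ∈ F_5², evaluate f(x, y) mod 5. Record the zeros.
  x = 0: [0↦2, 1↦1, 2↦0, 3↦4, 4↦3]  zeros at y ∈ {2}
  x = 1: [0↦4, 1↦4, 2↦4, 3↦4, 4↦4]  zeros at y ∈ ∅
  x = 2: [0↦2, 1↦3, 2↦4, 3↦0, 4↦1]  zeros at y ∈ {3}
  x = 3: [0↦1, 1↦3, 2↦0, 3↦2, 4↦4]  zeros at y ∈ {2}
  x = 4: [0↦1, 1↦4, 2↦2, 3↦0, 4↦3]  zeros at y ∈ {3}
Collecting zeros: affine points = {(0, 2), (2, 3), (3, 2), (4, 3)}.
Total count |C(F_5)_aff| = 4.


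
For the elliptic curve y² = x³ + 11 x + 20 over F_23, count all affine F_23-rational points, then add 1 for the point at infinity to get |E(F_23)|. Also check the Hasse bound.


Affine points = {(1, 3), (1, 20), (2, 2), (2, 21), (4, 6), (4, 17), (5, 4), (5, 19), (6, 7), (6, 16), (7, 7), (7, 16), (10, 7), (10, 16), (11, 0), (15, 8), (15, 15), (18, 1), (18, 22), (19, 2), (19, 21), (20, 11), (20, 12), (21, 6), (21, 17), (22, 10), (22, 13)}; affine count = 27; |E(F_23)| = 28.

Discriminant check: Δ ∝ 4a³ + 27b² = 4·11³ + 27·20² = 4·1331 + 27·400 ≡ 1 (mod 23). Nonzero ⇒ E is nonsingular.
For each x ∈ F_23, compute rhs = x³ + 11·x + 20 mod 23, then count y ∈ F_23 with y² ≡ rhs.
  x = 0: rhs = 20, matching y values: none (0 points).
  x = 1: rhs = 9, matching y values: 3, 20 (2 points).
  x = 2: rhs = 4, matching y values: 2, 21 (2 points).
  x = 3: rhs = 11, matching y values: none (0 points).
  x = 4: rhs = 13, matching y values: 6, 17 (2 points).
  x = 5: rhs = 16, matching y values: 4, 19 (2 points).
  x = 6: rhs = 3, matching y values: 7, 16 (2 points).
  x = 7: rhs = 3, matching y values: 7, 16 (2 points).
  x = 8: rhs = 22, matching y values: none (0 points).
  x = 9: rhs = 20, matching y values: none (0 points).
  x = 10: rhs = 3, matching y values: 7, 16 (2 points).
  x = 11: rhs = 0, matching y values: 0 (1 points).
  x = 12: rhs = 17, matching y values: none (0 points).
  x = 13: rhs = 14, matching y values: none (0 points).
  x = 14: rhs = 20, matching y values: none (0 points).
  x = 15: rhs = 18, matching y values: 8, 15 (2 points).
  x = 16: rhs = 14, matching y values: none (0 points).
  x = 17: rhs = 14, matching y values: none (0 points).
  x = 18: rhs = 1, matching y values: 1, 22 (2 points).
  x = 19: rhs = 4, matching y values: 2, 21 (2 points).
  x = 20: rhs = 6, matching y values: 11, 12 (2 points).
  x = 21: rhs = 13, matching y values: 6, 17 (2 points).
  x = 22: rhs = 8, matching y values: 10, 13 (2 points).
Total affine count: 27.
Full point count |E(F_23)| = 27 + 1 = 28.
Hasse bound: |28 − (23+1)| = |4| = 4 ≤ 2√23 ≈ 9.5917 ✓.


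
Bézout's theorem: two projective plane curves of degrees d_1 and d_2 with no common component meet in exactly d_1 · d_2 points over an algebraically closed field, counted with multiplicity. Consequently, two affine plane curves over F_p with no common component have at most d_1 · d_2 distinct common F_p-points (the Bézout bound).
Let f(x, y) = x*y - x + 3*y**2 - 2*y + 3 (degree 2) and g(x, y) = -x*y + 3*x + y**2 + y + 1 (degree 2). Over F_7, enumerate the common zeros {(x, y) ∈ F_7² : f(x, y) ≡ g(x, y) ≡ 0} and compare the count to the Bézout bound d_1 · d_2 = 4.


Common zeros: ∅; count = 0; Bézout bound = 4.

deg(f) = 2, deg(g) = 2, so Bézout bound = 4.
Scan x ∈ F_7. For each x, list the y ∈ F_7 with f(x, y) ≡ 0 and those with g(x, y) ≡ 0 (mod 7); the common zeros in that column are the intersection.
  x = 0: f ≡ 0 at y ∈ ∅; g ≡ 0 at y ∈ {2, 4}; common: ∅.
  x = 1: f ≡ 0 at y ∈ ∅; g ≡ 0 at y ∈ ∅; common: ∅.
  x = 2: f ≡ 0 at y ∈ {3, 4}; g ≡ 0 at y ∈ {0, 1}; common: ∅.
  x = 3: f ≡ 0 at y ∈ {0, 2}; g ≡ 0 at y ∈ ∅; common: ∅.
  x = 4: f ≡ 0 at y ∈ {5, 6}; g ≡ 0 at y ∈ ∅; common: ∅.
  x = 5: f ≡ 0 at y ∈ ∅; g ≡ 0 at y ∈ {5, 6}; common: ∅.
  x = 6: f ≡ 0 at y ∈ ∅; g ≡ 0 at y ∈ ∅; common: ∅.
Collecting: common zeros = ∅, so the count is 0.
Comparison with the Bézout bound: 0 ≤ 4 = deg(f)·deg(g), as expected for curves with no common component (the affine F_7-count falls short of the bound because intersections may lie at infinity, over extension fields, or carry multiplicity).


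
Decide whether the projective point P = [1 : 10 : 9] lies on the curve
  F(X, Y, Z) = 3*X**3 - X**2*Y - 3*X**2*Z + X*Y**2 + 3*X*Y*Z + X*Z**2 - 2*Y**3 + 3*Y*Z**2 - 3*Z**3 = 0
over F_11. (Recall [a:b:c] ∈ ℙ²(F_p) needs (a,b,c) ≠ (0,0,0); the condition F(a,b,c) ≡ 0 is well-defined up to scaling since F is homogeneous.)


F(1,10,9) ≡ 2 (mod 11); P is NOT on the curve.

Evaluate F(1, 10, 9) term-by-term (mod 11).
  3*X**3 ↦ 3·1·1·1 = 3
  -X**2*Y ↦ -1·1·10·1 = -10
  -3*X**2*Z ↦ -3·1·1·9 = -27
  X*Y**2 ↦ 1·1·100·1 = 100
  3*X*Y*Z ↦ 3·1·10·9 = 270
  X*Z**2 ↦ 1·1·1·81 = 81
  -2*Y**3 ↦ -2·1·1000·1 = -2000
  3*Y*Z**2 ↦ 3·1·10·81 = 2430
  -3*Z**3 ↦ -3·1·1·729 = -2187
Sum: F(1, 10, 9) = (3) + (-10) + (-27) + (100) + (270) + (81) + (-2000) + (2430) + (-2187) = -1340.
Reducing mod 11: -1340 ≡ 2 (mod 11).
Since F(a, b, c) ≡ 2 ≠ 0 (mod 11), P does NOT lie on the curve.


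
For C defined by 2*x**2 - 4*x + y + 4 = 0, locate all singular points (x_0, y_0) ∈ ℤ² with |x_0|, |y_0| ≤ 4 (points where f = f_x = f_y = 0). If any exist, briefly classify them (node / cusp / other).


No singular points in the scanned grid; C is smooth there.

Compute partial derivatives:
  f_x = 4*x - 4.
  f_y = 1.
f_y = 1 is a nonzero constant, so f_y never vanishes: no point (x, y) can satisfy f = f_x = f_y = 0. In particular no (x, y) ∈ {−4, ..., 4}² is singular; the curve is smooth.


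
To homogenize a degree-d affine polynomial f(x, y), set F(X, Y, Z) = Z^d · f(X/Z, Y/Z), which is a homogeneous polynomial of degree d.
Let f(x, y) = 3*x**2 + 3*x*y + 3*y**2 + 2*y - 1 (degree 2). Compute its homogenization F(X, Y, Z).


F(X, Y, Z) = 3*X**2 + 3*X*Y + 3*Y**2 + 2*Y*Z - Z**2

deg(f) = 2.
Substitute x = X/Z, y = Y/Z into f, then multiply by Z^2.
  monomial 3·x^2·y^0 ↦ 3·X^2·Y^0·Z^0.
  monomial 3·x^1·y^1 ↦ 3·X^1·Y^1·Z^0.
  monomial 3·x^0·y^2 ↦ 3·X^0·Y^2·Z^0.
  monomial 2·x^0·y^1 ↦ 2·X^0·Y^1·Z^1.
  monomial -1·x^0·y^0 ↦ -1·X^0·Y^0·Z^2.
Collecting: F(X, Y, Z) = 3*X**2 + 3*X*Y + 3*Y**2 + 2*Y*Z - Z**2.


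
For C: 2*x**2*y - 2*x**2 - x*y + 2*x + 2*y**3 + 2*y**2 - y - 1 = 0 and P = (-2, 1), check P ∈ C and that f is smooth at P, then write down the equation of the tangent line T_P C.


Tangent line at P: x + 19*y - 17 = 0.

Step 1: f(-2, 1) = 0, so P lies on C.
Step 2: partial derivatives
  f_x(x, y) = 4*x*y - 4*x - y + 2, f_y(x, y) = 2*x**2 - x + 6*y**2 + 4*y - 1.
  f_x(P) = 1, f_y(P) = 19 (gradient nonzero, so P is smooth).
Step 3: tangent line at P: 1·(x − -2) + 19·(y − 1) = 0.
Expanding: x + 19*y - 17 = 0.


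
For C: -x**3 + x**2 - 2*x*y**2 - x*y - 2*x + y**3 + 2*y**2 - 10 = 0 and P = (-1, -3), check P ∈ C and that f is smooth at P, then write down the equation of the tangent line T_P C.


Tangent line at P: -22*x + 4*y - 10 = 0.

Step 1: f(-1, -3) = 0, so P lies on C.
Step 2: partial derivatives
  f_x(x, y) = -3*x**2 + 2*x - 2*y**2 - y - 2, f_y(x, y) = -4*x*y - x + 3*y**2 + 4*y.
  f_x(P) = -22, f_y(P) = 4 (gradient nonzero, so P is smooth).
Step 3: tangent line at P: -22·(x − -1) + 4·(y − -3) = 0.
Expanding: -22*x + 4*y - 10 = 0.


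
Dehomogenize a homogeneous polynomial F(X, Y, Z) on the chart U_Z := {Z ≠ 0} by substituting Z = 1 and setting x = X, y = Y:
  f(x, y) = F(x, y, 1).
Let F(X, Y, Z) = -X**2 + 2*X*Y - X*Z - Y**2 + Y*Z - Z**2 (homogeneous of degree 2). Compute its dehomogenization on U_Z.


f(x, y) = -x**2 + 2*x*y - x - y**2 + y - 1

On U_Z we set Z = 1. Each monomial c·X^i·Y^j·Z^k in F becomes c·x^i·y^j·1^k = c·x^i·y^j.
Substituting Z = 1: F(X, Y, 1) = -x**2 + 2*x*y - x - y**2 + y - 1.
Note: deg(f) ≤ deg(F) = 2; strict inequality happens when F is divisible by Z (lost terms).


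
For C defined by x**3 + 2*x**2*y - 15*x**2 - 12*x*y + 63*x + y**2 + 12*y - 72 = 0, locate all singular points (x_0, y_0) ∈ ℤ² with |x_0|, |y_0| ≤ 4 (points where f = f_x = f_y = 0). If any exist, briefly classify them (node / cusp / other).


Singular points: {(3, 3)}; classification: cusp.

Compute partial derivatives:
  f_x = 3*x**2 + 4*x*y - 30*x - 12*y + 63.
  f_y = 2*x**2 - 12*x + 2*y + 12.
Scan x_0 ∈ {−4, ..., 4}. For each x_0, f_y(x_0, y) is a polynomial in y; find its integer roots y ∈ {−4, ..., 4}, then test f_x and f at those candidates.
  x = -4: f_y(-4, y) = 2*y + 92; no integer root y with |y| ≤ 4.
  x = -3: f_y(-3, y) = 2*y + 66; no integer root y with |y| ≤ 4.
  x = -2: f_y(-2, y) = 2*y + 44; no integer root y with |y| ≤ 4.
  x = -1: f_y(-1, y) = 2*y + 26; no integer root y with |y| ≤ 4.
  x = 0: f_y(0, y) = 2*y + 12; no integer root y with |y| ≤ 4.
  x = 1: f_y(1, y) = 2*y + 2; vanishes at y ∈ {-1}. (1, -1): f_x = 44 ≠ 0.
  x = 2: f_y(2, y) = 2*y - 4; vanishes at y ∈ {2}. (2, 2): f_x = 7 ≠ 0.
  x = 3: f_y(3, y) = 2*y - 6; vanishes at y ∈ {3}. (3, 3): f_x = 0, f = 0 — SINGULAR.
  x = 4: f_y(4, y) = 2*y - 4; vanishes at y ∈ {2}. (4, 2): f_x = -1 ≠ 0.
Only singular point on the grid: (3, 3).
Classify: substitute x = 3 + u, y = 3 + v and expand: f = u**3 + 2*u**2*v + v**2.
No constant or linear terms (consistent with a singular point). Quadratic part: v**2. Cubic part: u**3 + 2*u**2*v.
The quadratic part v**2 is a perfect square, so there is a single (double) tangent line v = 0, i.e. y = 3. Restricting the cubic part to that line (v = 0) leaves u**3 ≠ 0, so f is not divisible by v and the branch is v² ≈ -u**3 to lowest order — this is a cusp.
Classification: cusp.


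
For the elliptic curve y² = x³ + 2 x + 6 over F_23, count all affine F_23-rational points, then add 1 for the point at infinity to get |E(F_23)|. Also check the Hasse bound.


Affine points = {(0, 11), (0, 12), (1, 3), (1, 20), (2, 8), (2, 15), (3, 4), (3, 19), (4, 3), (4, 20), (5, 7), (5, 16), (6, 2), (6, 21), (7, 8), (7, 15), (11, 5), (11, 18), (14, 8), (14, 15), (17, 10), (17, 13), (18, 3), (18, 20), (19, 7), (19, 16), (22, 7), (22, 16)}; affine count = 28; |E(F_23)| = 29.

Discriminant check: Δ ∝ 4a³ + 27b² = 4·2³ + 27·6² = 4·8 + 27·36 ≡ 15 (mod 23). Nonzero ⇒ E is nonsingular.
For each x ∈ F_23, compute rhs = x³ + 2·x + 6 mod 23, then count y ∈ F_23 with y² ≡ rhs.
  x = 0: rhs = 6, matching y values: 11, 12 (2 points).
  x = 1: rhs = 9, matching y values: 3, 20 (2 points).
  x = 2: rhs = 18, matching y values: 8, 15 (2 points).
  x = 3: rhs = 16, matching y values: 4, 19 (2 points).
  x = 4: rhs = 9, matching y values: 3, 20 (2 points).
  x = 5: rhs = 3, matching y values: 7, 16 (2 points).
  x = 6: rhs = 4, matching y values: 2, 21 (2 points).
  x = 7: rhs = 18, matching y values: 8, 15 (2 points).
  x = 8: rhs = 5, matching y values: none (0 points).
  x = 9: rhs = 17, matching y values: none (0 points).
  x = 10: rhs = 14, matching y values: none (0 points).
  x = 11: rhs = 2, matching y values: 5, 18 (2 points).
  x = 12: rhs = 10, matching y values: none (0 points).
  x = 13: rhs = 21, matching y values: none (0 points).
  x = 14: rhs = 18, matching y values: 8, 15 (2 points).
  x = 15: rhs = 7, matching y values: none (0 points).
  x = 16: rhs = 17, matching y values: none (0 points).
  x = 17: rhs = 8, matching y values: 10, 13 (2 points).
  x = 18: rhs = 9, matching y values: 3, 20 (2 points).
  x = 19: rhs = 3, matching y values: 7, 16 (2 points).
  x = 20: rhs = 19, matching y values: none (0 points).
  x = 21: rhs = 17, matching y values: none (0 points).
  x = 22: rhs = 3, matching y values: 7, 16 (2 points).
Total affine count: 28.
Full point count |E(F_23)| = 28 + 1 = 29.
Hasse bound: |29 − (23+1)| = |5| = 5 ≤ 2√23 ≈ 9.5917 ✓.


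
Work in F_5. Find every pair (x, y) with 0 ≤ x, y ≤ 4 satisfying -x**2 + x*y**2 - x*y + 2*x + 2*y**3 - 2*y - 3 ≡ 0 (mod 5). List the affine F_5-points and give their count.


Affine F_5-points: {(0, 3), (1, 4), (3, 3), (3, 4)}; count = 4.

For each of the 25 pairs (x, y) ∈ F_5², evaluate f(x, y) mod 5. Record the zeros.
  x = 0: [0↦2, 1↦2, 2↦4, 3↦0, 4↦2]  zeros at y ∈ {3}
  x = 1: [0↦3, 1↦3, 2↦2, 3↦2, 4↦0]  zeros at y ∈ {4}
  x = 2: [0↦2, 1↦2, 2↦3, 3↦2, 4↦1]  zeros at y ∈ ∅
  x = 3: [0↦4, 1↦4, 2↦2, 3↦0, 4↦0]  zeros at y ∈ {3, 4}
  x = 4: [0↦4, 1↦4, 2↦4, 3↦1, 4↦2]  zeros at y ∈ ∅
Collecting zeros: affine points = {(0, 3), (1, 4), (3, 3), (3, 4)}.
Total count |C(F_5)_aff| = 4.


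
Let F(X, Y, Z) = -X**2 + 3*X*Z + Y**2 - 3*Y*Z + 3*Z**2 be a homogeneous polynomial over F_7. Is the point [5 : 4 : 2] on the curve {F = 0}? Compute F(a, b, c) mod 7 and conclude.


F(5,4,2) ≡ 2 (mod 7); P is NOT on the curve.

Evaluate F(5, 4, 2) term-by-term (mod 7).
  -X**2 ↦ -1·25·1·1 = -25
  3*X*Z ↦ 3·5·1·2 = 30
  Y**2 ↦ 1·1·16·1 = 16
  -3*Y*Z ↦ -3·1·4·2 = -24
  3*Z**2 ↦ 3·1·1·4 = 12
Sum: F(5, 4, 2) = (-25) + (30) + (16) + (-24) + (12) = 9.
Reducing mod 7: 9 ≡ 2 (mod 7).
Since F(a, b, c) ≡ 2 ≠ 0 (mod 7), P does NOT lie on the curve.


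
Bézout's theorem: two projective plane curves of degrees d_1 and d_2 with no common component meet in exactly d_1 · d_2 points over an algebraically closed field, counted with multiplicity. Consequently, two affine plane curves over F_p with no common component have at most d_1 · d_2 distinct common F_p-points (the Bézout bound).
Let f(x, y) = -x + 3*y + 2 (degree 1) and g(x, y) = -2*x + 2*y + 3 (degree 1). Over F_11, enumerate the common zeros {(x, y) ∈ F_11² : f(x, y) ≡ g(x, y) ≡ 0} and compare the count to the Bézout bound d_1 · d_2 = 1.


Common zeros: {(4, 8)}; count = 1; Bézout bound = 1.

deg(f) = 1, deg(g) = 1, so Bézout bound = 1.
Scan x ∈ F_11. For each x, list the y ∈ F_11 with f(x, y) ≡ 0 and those with g(x, y) ≡ 0 (mod 11); the common zeros in that column are the intersection.
  x = 0: f ≡ 0 at y ∈ {3}; g ≡ 0 at y ∈ {4}; common: ∅.
  x = 1: f ≡ 0 at y ∈ {7}; g ≡ 0 at y ∈ {5}; common: ∅.
  x = 2: f ≡ 0 at y ∈ {0}; g ≡ 0 at y ∈ {6}; common: ∅.
  x = 3: f ≡ 0 at y ∈ {4}; g ≡ 0 at y ∈ {7}; common: ∅.
  x = 4: f ≡ 0 at y ∈ {8}; g ≡ 0 at y ∈ {8}; common: {8}.
  x = 5: f ≡ 0 at y ∈ {1}; g ≡ 0 at y ∈ {9}; common: ∅.
  x = 6: f ≡ 0 at y ∈ {5}; g ≡ 0 at y ∈ {10}; common: ∅.
  x = 7: f ≡ 0 at y ∈ {9}; g ≡ 0 at y ∈ {0}; common: ∅.
  x = 8: f ≡ 0 at y ∈ {2}; g ≡ 0 at y ∈ {1}; common: ∅.
  x = 9: f ≡ 0 at y ∈ {6}; g ≡ 0 at y ∈ {2}; common: ∅.
  x = 10: f ≡ 0 at y ∈ {10}; g ≡ 0 at y ∈ {3}; common: ∅.
Collecting: common zeros = {(4, 8)}, so the count is 1.
Comparison with the Bézout bound: 1 ≤ 1 = deg(f)·deg(g), as expected for curves with no common component (the bound is attained).


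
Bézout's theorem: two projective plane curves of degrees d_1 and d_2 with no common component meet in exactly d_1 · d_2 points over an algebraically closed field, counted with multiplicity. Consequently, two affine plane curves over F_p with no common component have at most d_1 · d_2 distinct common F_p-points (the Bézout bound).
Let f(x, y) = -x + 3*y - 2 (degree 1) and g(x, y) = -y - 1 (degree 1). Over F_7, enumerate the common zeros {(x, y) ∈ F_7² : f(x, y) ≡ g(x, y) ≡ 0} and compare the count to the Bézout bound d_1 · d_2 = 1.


Common zeros: {(2, 6)}; count = 1; Bézout bound = 1.

deg(f) = 1, deg(g) = 1, so Bézout bound = 1.
Scan x ∈ F_7. For each x, list the y ∈ F_7 with f(x, y) ≡ 0 and those with g(x, y) ≡ 0 (mod 7); the common zeros in that column are the intersection.
  x = 0: f ≡ 0 at y ∈ {3}; g ≡ 0 at y ∈ {6}; common: ∅.
  x = 1: f ≡ 0 at y ∈ {1}; g ≡ 0 at y ∈ {6}; common: ∅.
  x = 2: f ≡ 0 at y ∈ {6}; g ≡ 0 at y ∈ {6}; common: {6}.
  x = 3: f ≡ 0 at y ∈ {4}; g ≡ 0 at y ∈ {6}; common: ∅.
  x = 4: f ≡ 0 at y ∈ {2}; g ≡ 0 at y ∈ {6}; common: ∅.
  x = 5: f ≡ 0 at y ∈ {0}; g ≡ 0 at y ∈ {6}; common: ∅.
  x = 6: f ≡ 0 at y ∈ {5}; g ≡ 0 at y ∈ {6}; common: ∅.
Collecting: common zeros = {(2, 6)}, so the count is 1.
Comparison with the Bézout bound: 1 ≤ 1 = deg(f)·deg(g), as expected for curves with no common component (the bound is attained).


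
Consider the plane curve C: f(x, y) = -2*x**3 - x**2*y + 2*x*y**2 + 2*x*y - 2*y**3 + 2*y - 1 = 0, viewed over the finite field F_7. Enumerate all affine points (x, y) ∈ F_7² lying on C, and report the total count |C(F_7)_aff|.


Affine F_7-points: {(0, 3), (1, 1), (3, 2), (3, 4)}; count = 4.

For each of the 49 pairs (x, y) ∈ F_7², evaluate f(x, y) mod 7. Record the zeros.
  x = 0: [0↦6, 1↦6, 2↦1, 3↦0, 4↦5, 5↦4, 6↦6]  zeros at y ∈ {3}
  x = 1: [0↦4, 1↦0, 2↦2, 3↦5, 4↦4, 5↦1, 6↦5]  zeros at y ∈ {1}
  x = 2: [0↦4, 1↦1, 2↦1, 3↦6, 4↦4, 5↦4, 6↦1]  zeros at y ∈ ∅
  x = 3: [0↦1, 1↦4, 2↦0, 3↦5, 4↦0, 5↦1, 6↦3]  zeros at y ∈ {2, 4}
  x = 4: [0↦4, 1↦4, 2↦1, 3↦4, 4↦1, 5↦1, 6↦6]  zeros at y ∈ ∅
  x = 5: [0↦1, 1↦3, 2↦6, 3↦5, 4↦2, 5↦6, 6↦5]  zeros at y ∈ ∅
  x = 6: [0↦1, 1↦3, 2↦3, 3↦3, 4↦5, 5↦4, 6↦2]  zeros at y ∈ ∅
Collecting zeros: affine points = {(0, 3), (1, 1), (3, 2), (3, 4)}.
Total count |C(F_7)_aff| = 4.


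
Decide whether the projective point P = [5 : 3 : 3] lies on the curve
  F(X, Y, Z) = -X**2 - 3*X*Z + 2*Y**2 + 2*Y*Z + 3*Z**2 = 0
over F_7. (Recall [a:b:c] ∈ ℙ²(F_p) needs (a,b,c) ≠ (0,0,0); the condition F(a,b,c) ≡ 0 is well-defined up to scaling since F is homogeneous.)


F(5,3,3) ≡ 0 (mod 7); P is on the curve.

Evaluate F(5, 3, 3) term-by-term (mod 7).
  -X**2 ↦ -1·25·1·1 = -25
  -3*X*Z ↦ -3·5·1·3 = -45
  2*Y**2 ↦ 2·1·9·1 = 18
  2*Y*Z ↦ 2·1·3·3 = 18
  3*Z**2 ↦ 3·1·1·9 = 27
Sum: F(5, 3, 3) = (-25) + (-45) + (18) + (18) + (27) = -7.
Reducing mod 7: -7 ≡ 0 (mod 7).
Since F(a, b, c) ≡ 0 (mod 7), P lies on the curve.


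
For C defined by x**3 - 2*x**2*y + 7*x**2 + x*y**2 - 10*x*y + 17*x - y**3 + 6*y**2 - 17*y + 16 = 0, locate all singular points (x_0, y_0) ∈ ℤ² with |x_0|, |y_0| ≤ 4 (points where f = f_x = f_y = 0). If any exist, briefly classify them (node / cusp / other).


Singular points: {(-2, 1)}; classification: node.

Compute partial derivatives:
  f_x = 3*x**2 - 4*x*y + 14*x + y**2 - 10*y + 17.
  f_y = -2*x**2 + 2*x*y - 10*x - 3*y**2 + 12*y - 17.
Scan x_0 ∈ {−4, ..., 4}. For each x_0, f_y(x_0, y) is a polynomial in y; find its integer roots y ∈ {−4, ..., 4}, then test f_x and f at those candidates.
  x = -4: f_y(-4, y) = -3*y**2 + 4*y - 9; no integer root y with |y| ≤ 4.
  x = -3: f_y(-3, y) = -3*y**2 + 6*y - 5; no integer root y with |y| ≤ 4.
  x = -2: f_y(-2, y) = -3*y**2 + 8*y - 5; vanishes at y ∈ {1}. (-2, 1): f_x = 0, f = 0 — SINGULAR.
  x = -1: f_y(-1, y) = -3*y**2 + 10*y - 9; no integer root y with |y| ≤ 4.
  x = 0: f_y(0, y) = -3*y**2 + 12*y - 17; no integer root y with |y| ≤ 4.
  x = 1: f_y(1, y) = -3*y**2 + 14*y - 29; no integer root y with |y| ≤ 4.
  x = 2: f_y(2, y) = -3*y**2 + 16*y - 45; no integer root y with |y| ≤ 4.
  x = 3: f_y(3, y) = -3*y**2 + 18*y - 65; no integer root y with |y| ≤ 4.
  x = 4: f_y(4, y) = -3*y**2 + 20*y - 89; no integer root y with |y| ≤ 4.
Only singular point on the grid: (-2, 1).
Classify: substitute x = -2 + u, y = 1 + v and expand: f = u**3 - 2*u**2*v - u**2 + u*v**2 - v**3 + v**2.
No constant or linear terms (consistent with a singular point). Quadratic part: -u**2 + v**2. Cubic part: u**3 - 2*u**2*v + u*v**2 - v**3.
The quadratic part v**2 - u**2 = (v − u)(v + u) splits into two distinct linear factors, so there are two distinct tangent lines y − 1 = ±(x − -2) — this is a node (ordinary double point).
Classification: node.


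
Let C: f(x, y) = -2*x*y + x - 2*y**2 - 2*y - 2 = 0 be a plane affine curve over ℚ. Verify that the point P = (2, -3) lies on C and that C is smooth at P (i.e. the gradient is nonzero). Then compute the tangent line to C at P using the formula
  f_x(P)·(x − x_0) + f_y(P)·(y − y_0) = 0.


Tangent line at P: 7*x + 6*y + 4 = 0.

Step 1: f(2, -3) = 0, so P lies on C.
Step 2: partial derivatives
  f_x(x, y) = 1 - 2*y, f_y(x, y) = -2*x - 4*y - 2.
  f_x(P) = 7, f_y(P) = 6 (gradient nonzero, so P is smooth).
Step 3: tangent line at P: 7·(x − 2) + 6·(y − -3) = 0.
Expanding: 7*x + 6*y + 4 = 0.


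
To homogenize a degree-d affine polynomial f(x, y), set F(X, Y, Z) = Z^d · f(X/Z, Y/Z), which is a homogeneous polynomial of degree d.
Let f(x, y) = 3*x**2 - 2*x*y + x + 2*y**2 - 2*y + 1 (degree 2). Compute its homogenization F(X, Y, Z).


F(X, Y, Z) = 3*X**2 - 2*X*Y + X*Z + 2*Y**2 - 2*Y*Z + Z**2

deg(f) = 2.
Substitute x = X/Z, y = Y/Z into f, then multiply by Z^2.
  monomial 3·x^2·y^0 ↦ 3·X^2·Y^0·Z^0.
  monomial -2·x^1·y^1 ↦ -2·X^1·Y^1·Z^0.
  monomial 1·x^1·y^0 ↦ 1·X^1·Y^0·Z^1.
  monomial 2·x^0·y^2 ↦ 2·X^0·Y^2·Z^0.
  monomial -2·x^0·y^1 ↦ -2·X^0·Y^1·Z^1.
  monomial 1·x^0·y^0 ↦ 1·X^0·Y^0·Z^2.
Collecting: F(X, Y, Z) = 3*X**2 - 2*X*Y + X*Z + 2*Y**2 - 2*Y*Z + Z**2.


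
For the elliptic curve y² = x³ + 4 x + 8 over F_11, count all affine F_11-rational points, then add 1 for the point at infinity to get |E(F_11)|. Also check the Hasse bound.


Affine points = {(3, 5), (3, 6), (4, 0), (7, 4), (7, 7), (9, 5), (9, 6), (10, 5), (10, 6)}; affine count = 9; |E(F_11)| = 10.

Discriminant check: Δ ∝ 4a³ + 27b² = 4·4³ + 27·8² = 4·64 + 27·64 ≡ 4 (mod 11). Nonzero ⇒ E is nonsingular.
For each x ∈ F_11, compute rhs = x³ + 4·x + 8 mod 11, then count y ∈ F_11 with y² ≡ rhs.
  x = 0: rhs = 8, matching y values: none (0 points).
  x = 1: rhs = 2, matching y values: none (0 points).
  x = 2: rhs = 2, matching y values: none (0 points).
  x = 3: rhs = 3, matching y values: 5, 6 (2 points).
  x = 4: rhs = 0, matching y values: 0 (1 points).
  x = 5: rhs = 10, matching y values: none (0 points).
  x = 6: rhs = 6, matching y values: none (0 points).
  x = 7: rhs = 5, matching y values: 4, 7 (2 points).
  x = 8: rhs = 2, matching y values: none (0 points).
  x = 9: rhs = 3, matching y values: 5, 6 (2 points).
  x = 10: rhs = 3, matching y values: 5, 6 (2 points).
Total affine count: 9.
Full point count |E(F_11)| = 9 + 1 = 10.
Hasse bound: |10 − (11+1)| = |-2| = 2 ≤ 2√11 ≈ 6.6332 ✓.


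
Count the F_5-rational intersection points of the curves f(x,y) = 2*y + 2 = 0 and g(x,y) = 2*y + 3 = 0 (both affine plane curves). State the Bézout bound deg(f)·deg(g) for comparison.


Common zeros: ∅; count = 0; Bézout bound = 1.

deg(f) = 1, deg(g) = 1, so Bézout bound = 1.
Scan x ∈ F_5. For each x, list the y ∈ F_5 with f(x, y) ≡ 0 and those with g(x, y) ≡ 0 (mod 5); the common zeros in that column are the intersection.
  x = 0: f ≡ 0 at y ∈ {4}; g ≡ 0 at y ∈ {1}; common: ∅.
  x = 1: f ≡ 0 at y ∈ {4}; g ≡ 0 at y ∈ {1}; common: ∅.
  x = 2: f ≡ 0 at y ∈ {4}; g ≡ 0 at y ∈ {1}; common: ∅.
  x = 3: f ≡ 0 at y ∈ {4}; g ≡ 0 at y ∈ {1}; common: ∅.
  x = 4: f ≡ 0 at y ∈ {4}; g ≡ 0 at y ∈ {1}; common: ∅.
Collecting: common zeros = ∅, so the count is 0.
Comparison with the Bézout bound: 0 ≤ 1 = deg(f)·deg(g), as expected for curves with no common component (the affine F_5-count falls short of the bound because intersections may lie at infinity, over extension fields, or carry multiplicity).


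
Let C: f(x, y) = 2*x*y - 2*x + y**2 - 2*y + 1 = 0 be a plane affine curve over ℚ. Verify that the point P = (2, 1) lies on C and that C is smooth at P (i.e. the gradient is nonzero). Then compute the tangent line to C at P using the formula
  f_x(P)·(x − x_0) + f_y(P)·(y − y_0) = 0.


Tangent line at P: 4*y - 4 = 0.

Step 1: f(2, 1) = 0, so P lies on C.
Step 2: partial derivatives
  f_x(x, y) = 2*y - 2, f_y(x, y) = 2*x + 2*y - 2.
  f_x(P) = 0, f_y(P) = 4 (gradient nonzero, so P is smooth).
Step 3: tangent line at P: 0·(x − 2) + 4·(y − 1) = 0.
Expanding: 4*y - 4 = 0.


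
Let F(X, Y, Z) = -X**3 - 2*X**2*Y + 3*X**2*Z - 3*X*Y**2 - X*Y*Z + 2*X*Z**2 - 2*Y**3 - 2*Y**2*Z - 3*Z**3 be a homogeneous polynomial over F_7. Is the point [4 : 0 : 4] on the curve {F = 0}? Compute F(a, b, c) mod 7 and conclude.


F(4,0,4) ≡ 1 (mod 7); P is NOT on the curve.

Evaluate F(4, 0, 4) term-by-term (mod 7).
  -X**3 ↦ -1·64·1·1 = -64
  -2*X**2*Y ↦ -2·16·0·1 = 0
  3*X**2*Z ↦ 3·16·1·4 = 192
  -3*X*Y**2 ↦ -3·4·0·1 = 0
  -X*Y*Z ↦ -1·4·0·4 = 0
  2*X*Z**2 ↦ 2·4·1·16 = 128
  -2*Y**3 ↦ -2·1·0·1 = 0
  -2*Y**2*Z ↦ -2·1·0·4 = 0
  -3*Z**3 ↦ -3·1·1·64 = -192
Sum: F(4, 0, 4) = (-64) + (0) + (192) + (0) + (0) + (128) + (0) + (0) + (-192) = 64.
Reducing mod 7: 64 ≡ 1 (mod 7).
Since F(a, b, c) ≡ 1 ≠ 0 (mod 7), P does NOT lie on the curve.


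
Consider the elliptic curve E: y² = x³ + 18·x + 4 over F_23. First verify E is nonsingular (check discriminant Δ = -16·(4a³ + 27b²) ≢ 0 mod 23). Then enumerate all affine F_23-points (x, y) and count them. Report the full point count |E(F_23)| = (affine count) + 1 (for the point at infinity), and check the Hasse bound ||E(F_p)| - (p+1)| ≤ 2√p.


Affine points = {(0, 2), (0, 21), (1, 0), (2, 5), (2, 18), (3, 4), (3, 19), (4, 5), (4, 18), (5, 9), (5, 14), (6, 11), (6, 12), (7, 6), (7, 17), (8, 4), (8, 19), (12, 4), (12, 19), (16, 8), (16, 15), (17, 5), (17, 18), (19, 11), (19, 12), (21, 11), (21, 12), (22, 10), (22, 13)}; affine count = 29; |E(F_23)| = 30.

Discriminant check: Δ ∝ 4a³ + 27b² = 4·18³ + 27·4² = 4·5832 + 27·16 ≡ 1 (mod 23). Nonzero ⇒ E is nonsingular.
For each x ∈ F_23, compute rhs = x³ + 18·x + 4 mod 23, then count y ∈ F_23 with y² ≡ rhs.
  x = 0: rhs = 4, matching y values: 2, 21 (2 points).
  x = 1: rhs = 0, matching y values: 0 (1 points).
  x = 2: rhs = 2, matching y values: 5, 18 (2 points).
  x = 3: rhs = 16, matching y values: 4, 19 (2 points).
  x = 4: rhs = 2, matching y values: 5, 18 (2 points).
  x = 5: rhs = 12, matching y values: 9, 14 (2 points).
  x = 6: rhs = 6, matching y values: 11, 12 (2 points).
  x = 7: rhs = 13, matching y values: 6, 17 (2 points).
  x = 8: rhs = 16, matching y values: 4, 19 (2 points).
  x = 9: rhs = 21, matching y values: none (0 points).
  x = 10: rhs = 11, matching y values: none (0 points).
  x = 11: rhs = 15, matching y values: none (0 points).
  x = 12: rhs = 16, matching y values: 4, 19 (2 points).
  x = 13: rhs = 20, matching y values: none (0 points).
  x = 14: rhs = 10, matching y values: none (0 points).
  x = 15: rhs = 15, matching y values: none (0 points).
  x = 16: rhs = 18, matching y values: 8, 15 (2 points).
  x = 17: rhs = 2, matching y values: 5, 18 (2 points).
  x = 18: rhs = 19, matching y values: none (0 points).
  x = 19: rhs = 6, matching y values: 11, 12 (2 points).
  x = 20: rhs = 15, matching y values: none (0 points).
  x = 21: rhs = 6, matching y values: 11, 12 (2 points).
  x = 22: rhs = 8, matching y values: 10, 13 (2 points).
Total affine count: 29.
Full point count |E(F_23)| = 29 + 1 = 30.
Hasse bound: |30 − (23+1)| = |6| = 6 ≤ 2√23 ≈ 9.5917 ✓.


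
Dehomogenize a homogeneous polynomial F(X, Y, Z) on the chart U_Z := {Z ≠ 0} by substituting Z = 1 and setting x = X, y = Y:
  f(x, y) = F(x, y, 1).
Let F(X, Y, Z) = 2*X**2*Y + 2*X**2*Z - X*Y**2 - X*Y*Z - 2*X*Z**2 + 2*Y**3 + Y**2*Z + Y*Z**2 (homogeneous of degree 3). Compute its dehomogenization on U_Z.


f(x, y) = 2*x**2*y + 2*x**2 - x*y**2 - x*y - 2*x + 2*y**3 + y**2 + y

On U_Z we set Z = 1. Each monomial c·X^i·Y^j·Z^k in F becomes c·x^i·y^j·1^k = c·x^i·y^j.
Substituting Z = 1: F(X, Y, 1) = 2*x**2*y + 2*x**2 - x*y**2 - x*y - 2*x + 2*y**3 + y**2 + y.
Note: deg(f) ≤ deg(F) = 3; strict inequality happens when F is divisible by Z (lost terms).


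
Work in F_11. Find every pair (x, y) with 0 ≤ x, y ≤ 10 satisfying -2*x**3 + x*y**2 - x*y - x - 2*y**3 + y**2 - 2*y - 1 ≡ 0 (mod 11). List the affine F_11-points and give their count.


Affine F_11-points: {(0, 4), (1, 8), (2, 1), (3, 7), (4, 7), (8, 10), (9, 6), (10, 3), (10, 5)}; count = 9.

For each of the 121 pairs (x, y) ∈ F_11², evaluate f(x, y) mod 11. Record the zeros.
  x = 0: [0↦10, 1↦7, 2↦5, 3↦3, 4↦0, 5↦6, 6↦9, 7↦8, 8↦2, 9↦1, 10↦4]  zeros at y ∈ {4}
  x = 1: [0↦7, 1↦4, 2↦4, 3↦6, 4↦9, 5↦1, 6↦3, 7↦3, 8↦0, 9↦4, 10↦3]  zeros at y ∈ {8}
  x = 2: [0↦3, 1↦0, 2↦2, 3↦8, 4↦6, 5↦6, 6↦7, 7↦8, 8↦8, 9↦6, 10↦1]  zeros at y ∈ {1}
  x = 3: [0↦8, 1↦5, 2↦9, 3↦8, 4↦1, 5↦9, 6↦9, 7↦0, 8↦3, 9↦6, 10↦8]  zeros at y ∈ {7}
  x = 4: [0↦10, 1↦7, 2↦2, 3↦5, 4↦4, 5↦9, 6↦8, 7↦0, 8↦6, 9↦3, 10↦1]  zeros at y ∈ {7}
  x = 5: [0↦8, 1↦5, 2↦2, 3↦9, 4↦3, 5↦5, 6↦3, 7↦7, 8↦5, 9↦7, 10↦1]  zeros at y ∈ ∅
  x = 6: [0↦1, 1↦9, 2↦8, 3↦8, 4↦8, 5↦7, 6↦4, 7↦9, 8↦10, 9↦6, 10↦7]  zeros at y ∈ ∅
  x = 7: [0↦10, 1↦7, 2↦8, 3↦1, 4↦7, 5↦3, 6↦10, 7↦5, 8↦9, 9↦10, 10↦7]  zeros at y ∈ ∅
  x = 8: [0↦1, 1↦9, 2↦1, 3↦9, 4↦10, 5↦3, 6↦9, 7↦5, 8↦1, 9↦7, 10↦0]  zeros at y ∈ {10}
  x = 9: [0↦6, 1↦3, 2↦8, 3↦9, 4↦5, 5↦6, 6↦0, 7↦8, 8↦7, 9↦7, 10↦7]  zeros at y ∈ {6}
  x = 10: [0↦2, 1↦10, 2↦6, 3↦0, 4↦2, 5↦0, 6↦4, 7↦2, 8↦4, 9↦9, 10↦5]  zeros at y ∈ {3, 5}
Collecting zeros: affine points = {(0, 4), (1, 8), (2, 1), (3, 7), (4, 7), (8, 10), (9, 6), (10, 3), (10, 5)}.
Total count |C(F_11)_aff| = 9.


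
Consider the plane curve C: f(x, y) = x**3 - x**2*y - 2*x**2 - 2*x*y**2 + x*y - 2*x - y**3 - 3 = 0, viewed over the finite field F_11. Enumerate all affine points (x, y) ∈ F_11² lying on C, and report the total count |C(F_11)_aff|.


Affine F_11-points: {(0, 2), (1, 2), (2, 4), (2, 5), (2, 9), (3, 0), (3, 2), (3, 3), (4, 1), (5, 4), (6, 7), (7, 9), (8, 5), (9, 8), (10, 4)}; count = 15.

For each of the 121 pairs (x, y) ∈ F_11², evaluate f(x, y) mod 11. Record the zeros.
  x = 0: [0↦8, 1↦7, 2↦0, 3↦3, 4↦10, 5↦4, 6↦1, 7↦6, 8↦2, 9↦5, 10↦9]  zeros at y ∈ {2}
  x = 1: [0↦5, 1↦2, 2↦0, 3↦4, 4↦8, 5↦6, 6↦3, 7↦4, 8↦3, 9↦5, 10↦4]  zeros at y ∈ {2}
  x = 2: [0↦4, 1↦8, 2↦9, 3↦1, 4↦0, 5↦0, 6↦6, 7↦1, 8↦1, 9↦0, 10↦3]  zeros at y ∈ {4, 5, 9}
  x = 3: [0↦0, 1↦9, 2↦0, 3↦0, 4↦3, 5↦3, 6↦5, 7↦3, 8↦2, 9↦7, 10↦1]  zeros at y ∈ {0, 2, 3}
  x = 4: [0↦10, 1↦0, 2↦1, 3↦7, 4↦1, 5↦10, 6↦6, 7↦5, 8↦1, 9↦10, 10↦4]  zeros at y ∈ {1}
  x = 5: [0↦7, 1↦9, 2↦7, 3↦6, 4↦0, 5↦5, 6↦4, 7↦2, 8↦4, 9↦4, 10↦7]  zeros at y ∈ {4}
  x = 6: [0↦8, 1↦9, 2↦2, 3↦3, 4↦6, 5↦5, 6↦5, 7↦0, 8↦6, 9↦6, 10↦5]  zeros at y ∈ {7}
  x = 7: [0↦8, 1↦6, 2↦3, 3↦4, 4↦3, 5↦5, 6↦4, 7↦5, 8↦2, 9↦0, 10↦4]  zeros at y ∈ {9}
  x = 8: [0↦2, 1↦6, 2↦5, 3↦4, 4↦8, 5↦0, 6↦7, 7↦1, 8↦9, 9↦3, 10↦10]  zeros at y ∈ {5}
  x = 9: [0↦7, 1↦4, 2↦3, 3↦9, 4↦5, 5↦7, 6↦9, 7↦5, 8↦0, 9↦10, 10↦7]  zeros at y ∈ {8}
  x = 10: [0↦7, 1↦6, 2↦3, 3↦3, 4↦0, 5↦10, 6↦5, 7↦1, 8↦3, 9↦5, 10↦1]  zeros at y ∈ {4}
Collecting zeros: affine points = {(0, 2), (1, 2), (2, 4), (2, 5), (2, 9), (3, 0), (3, 2), (3, 3), (4, 1), (5, 4), (6, 7), (7, 9), (8, 5), (9, 8), (10, 4)}.
Total count |C(F_11)_aff| = 15.


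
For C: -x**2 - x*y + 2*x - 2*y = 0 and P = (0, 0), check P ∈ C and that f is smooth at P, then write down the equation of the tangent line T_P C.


Tangent line at P: 2*x - 2*y = 0.

Step 1: f(0, 0) = 0, so P lies on C.
Step 2: partial derivatives
  f_x(x, y) = -2*x - y + 2, f_y(x, y) = -x - 2.
  f_x(P) = 2, f_y(P) = -2 (gradient nonzero, so P is smooth).
Step 3: tangent line at P: 2·(x − 0) + -2·(y − 0) = 0.
Expanding: 2*x - 2*y = 0.


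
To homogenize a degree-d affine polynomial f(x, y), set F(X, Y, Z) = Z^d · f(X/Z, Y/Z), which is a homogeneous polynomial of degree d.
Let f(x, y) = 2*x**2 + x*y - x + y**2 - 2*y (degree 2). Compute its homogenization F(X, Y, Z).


F(X, Y, Z) = 2*X**2 + X*Y - X*Z + Y**2 - 2*Y*Z

deg(f) = 2.
Substitute x = X/Z, y = Y/Z into f, then multiply by Z^2.
  monomial 2·x^2·y^0 ↦ 2·X^2·Y^0·Z^0.
  monomial 1·x^1·y^1 ↦ 1·X^1·Y^1·Z^0.
  monomial -1·x^1·y^0 ↦ -1·X^1·Y^0·Z^1.
  monomial 1·x^0·y^2 ↦ 1·X^0·Y^2·Z^0.
  monomial -2·x^0·y^1 ↦ -2·X^0·Y^1·Z^1.
Collecting: F(X, Y, Z) = 2*X**2 + X*Y - X*Z + Y**2 - 2*Y*Z.
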